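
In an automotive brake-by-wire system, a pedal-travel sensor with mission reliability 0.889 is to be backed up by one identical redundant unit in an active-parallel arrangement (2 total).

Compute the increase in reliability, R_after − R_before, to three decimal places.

R_before = 0.889
R_after = 1 − (1 − 0.889)^2 = 0.988
ΔR = 0.988 − 0.889 = 0.099

0.099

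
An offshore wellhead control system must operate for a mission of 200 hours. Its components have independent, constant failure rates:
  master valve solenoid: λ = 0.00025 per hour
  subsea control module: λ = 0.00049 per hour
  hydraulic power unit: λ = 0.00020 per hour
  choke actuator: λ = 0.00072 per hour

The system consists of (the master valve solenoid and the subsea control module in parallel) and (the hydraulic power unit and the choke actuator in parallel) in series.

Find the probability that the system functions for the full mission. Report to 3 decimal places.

R(master valve solenoid) = exp(−0.00025 × 200) = 0.95123
R(subsea control module) = exp(−0.00049 × 200) = 0.90665
R(hydraulic power unit) = exp(−0.00020 × 200) = 0.96079
R(choke actuator) = exp(−0.00072 × 200) = 0.86589
Parallel (master valve solenoid and subsea control module): 1 − (1 − 0.95123)(1 − 0.90665) = 0.99545
Parallel (hydraulic power unit and choke actuator): 1 − (1 − 0.96079)(1 − 0.86589) = 0.99474
Series ([0.99545] and [0.99474]): 0.99545 × 0.99474 = 0.990

0.990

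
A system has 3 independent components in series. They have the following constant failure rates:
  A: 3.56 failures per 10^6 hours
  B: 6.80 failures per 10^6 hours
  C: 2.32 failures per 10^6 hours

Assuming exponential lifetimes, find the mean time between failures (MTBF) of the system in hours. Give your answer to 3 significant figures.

Series of exponential components: λ_sys = Σ λ_i
λ_sys = 0.00000356 + 0.00000680 + 0.00000232 = 1.2680e-05 /h
MTBF = 1 / λ_sys = 78900 h

78900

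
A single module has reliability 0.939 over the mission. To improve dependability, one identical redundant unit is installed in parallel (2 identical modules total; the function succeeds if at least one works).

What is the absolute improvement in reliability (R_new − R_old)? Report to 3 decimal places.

R_before = 0.939
R_after = 1 − (1 − 0.939)^2 = 0.996
ΔR = 0.996 − 0.939 = 0.057

0.057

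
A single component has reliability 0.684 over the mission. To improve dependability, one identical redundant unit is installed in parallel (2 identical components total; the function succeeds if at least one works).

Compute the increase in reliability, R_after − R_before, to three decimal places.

R_before = 0.684
R_after = 1 − (1 − 0.684)^2 = 0.900
ΔR = 0.900 − 0.684 = 0.216

0.216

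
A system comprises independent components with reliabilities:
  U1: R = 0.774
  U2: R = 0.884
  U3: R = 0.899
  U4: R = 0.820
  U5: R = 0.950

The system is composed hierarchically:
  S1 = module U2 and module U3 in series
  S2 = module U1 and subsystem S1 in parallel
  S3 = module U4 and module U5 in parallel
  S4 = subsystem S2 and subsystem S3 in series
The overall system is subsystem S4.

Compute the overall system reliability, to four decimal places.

0.9450

Series (U2 and U3): 0.884000 × 0.899000 = 0.794716
Parallel (U1 and [0.794716]): 1 − (1 − 0.774000)(1 − 0.794716) = 0.953606
Parallel (U4 and U5): 1 − (1 − 0.820000)(1 − 0.950000) = 0.991000
Series ([0.953606] and [0.991000]): 0.953606 × 0.991000 = 0.9450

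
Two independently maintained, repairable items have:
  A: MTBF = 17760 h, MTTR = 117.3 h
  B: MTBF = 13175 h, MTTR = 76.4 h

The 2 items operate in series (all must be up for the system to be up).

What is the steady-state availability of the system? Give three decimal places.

0.988

A(A) = MTBF/(MTBF+MTTR) = 17760/(17760+117.3) = 0.993439
A(B) = MTBF/(MTBF+MTTR) = 13175/(13175+76.4) = 0.994235
Series availability: 0.993439 × 0.994235 = 0.988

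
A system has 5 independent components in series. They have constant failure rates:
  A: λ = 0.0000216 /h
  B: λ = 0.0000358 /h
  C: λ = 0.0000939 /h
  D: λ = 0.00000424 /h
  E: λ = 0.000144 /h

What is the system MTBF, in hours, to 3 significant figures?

3340

Series of exponential components: λ_sys = Σ λ_i
λ_sys = 0.0000216 + 0.0000358 + 0.0000939 + 0.00000424 + 0.000144 = 2.9954e-04 /h
MTBF = 1 / λ_sys = 3340 h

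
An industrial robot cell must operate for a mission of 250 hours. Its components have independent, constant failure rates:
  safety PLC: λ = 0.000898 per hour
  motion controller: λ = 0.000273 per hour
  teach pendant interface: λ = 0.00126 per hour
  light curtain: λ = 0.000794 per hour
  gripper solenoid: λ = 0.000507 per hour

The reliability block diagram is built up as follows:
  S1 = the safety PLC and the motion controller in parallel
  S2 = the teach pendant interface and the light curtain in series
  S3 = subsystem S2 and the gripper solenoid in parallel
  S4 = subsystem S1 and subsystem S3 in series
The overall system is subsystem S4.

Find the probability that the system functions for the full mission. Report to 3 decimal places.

0.940

R(safety PLC) = exp(−0.000898 × 250) = 0.79892
R(motion controller) = exp(−0.000273 × 250) = 0.93403
R(teach pendant interface) = exp(−0.00126 × 250) = 0.72979
R(light curtain) = exp(−0.000794 × 250) = 0.81996
R(gripper solenoid) = exp(−0.000507 × 250) = 0.88095
Parallel (safety PLC and motion controller): 1 − (1 − 0.79892)(1 − 0.93403) = 0.98673
Series (teach pendant interface and light curtain): 0.72979 × 0.81996 = 0.59840
Parallel ([0.59840] and gripper solenoid): 1 − (1 − 0.59840)(1 − 0.88095) = 0.95219
Series ([0.98673] and [0.95219]): 0.98673 × 0.95219 = 0.940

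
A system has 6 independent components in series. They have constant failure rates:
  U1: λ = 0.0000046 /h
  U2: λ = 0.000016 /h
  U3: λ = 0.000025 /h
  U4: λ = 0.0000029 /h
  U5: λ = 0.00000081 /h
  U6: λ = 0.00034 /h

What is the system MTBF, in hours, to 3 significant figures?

2570

Series of exponential components: λ_sys = Σ λ_i
λ_sys = 0.0000046 + 0.000016 + 0.000025 + 0.0000029 + 0.00000081 + 0.00034 = 3.8931e-04 /h
MTBF = 1 / λ_sys = 2570 h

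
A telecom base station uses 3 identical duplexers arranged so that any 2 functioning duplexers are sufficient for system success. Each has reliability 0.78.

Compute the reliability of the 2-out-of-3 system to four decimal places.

R = Σ_{i=2}^{3} C(3,i) p^i (1−p)^{3−i} with p = 0.78
C(3,2)·0.78^2·0.22^1 = 0.401544
C(3,3)·0.78^3·0.22^0 = 0.474552
Sum = 0.8761

0.8761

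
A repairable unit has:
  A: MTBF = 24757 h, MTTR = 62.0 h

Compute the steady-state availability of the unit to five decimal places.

0.99750

A(A) = MTBF/(MTBF+MTTR) = 24757/(24757+62.0) = 0.99750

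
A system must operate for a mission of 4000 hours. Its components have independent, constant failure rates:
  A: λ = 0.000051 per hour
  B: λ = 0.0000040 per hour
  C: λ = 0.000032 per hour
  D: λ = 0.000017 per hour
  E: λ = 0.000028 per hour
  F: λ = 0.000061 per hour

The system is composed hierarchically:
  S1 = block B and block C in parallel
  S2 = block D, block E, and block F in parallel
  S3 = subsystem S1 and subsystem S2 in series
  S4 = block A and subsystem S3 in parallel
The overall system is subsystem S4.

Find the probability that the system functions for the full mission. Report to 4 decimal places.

R(A) = exp(−0.000051 × 4000) = 0.815462
R(B) = exp(−0.0000040 × 4000) = 0.984127
R(C) = exp(−0.000032 × 4000) = 0.879853
R(D) = exp(−0.000017 × 4000) = 0.934260
R(E) = exp(−0.000028 × 4000) = 0.894044
R(F) = exp(−0.000061 × 4000) = 0.783488
Parallel (B and C): 1 − (1 − 0.984127)(1 − 0.879853) = 0.998093
Parallel (D, E, and F): 1 − (1 − 0.934260)(1 − 0.894044)(1 − 0.783488) = 0.998492
Series ([0.998093] and [0.998492]): 0.998093 × 0.998492 = 0.996588
Parallel (A and [0.996588]): 1 − (1 − 0.815462)(1 − 0.996588) = 0.9994

0.9994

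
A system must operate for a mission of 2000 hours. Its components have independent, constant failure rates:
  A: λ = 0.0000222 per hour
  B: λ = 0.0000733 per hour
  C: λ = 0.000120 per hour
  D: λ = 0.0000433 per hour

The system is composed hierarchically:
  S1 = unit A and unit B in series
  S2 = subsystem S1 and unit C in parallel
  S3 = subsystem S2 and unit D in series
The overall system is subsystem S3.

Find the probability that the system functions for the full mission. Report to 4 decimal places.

0.8830

R(A) = exp(−0.0000222 × 2000) = 0.956571
R(B) = exp(−0.0000733 × 2000) = 0.863639
R(C) = exp(−0.000120 × 2000) = 0.786628
R(D) = exp(−0.0000433 × 2000) = 0.917044
Series (A and B): 0.956571 × 0.863639 = 0.826132
Parallel ([0.826132] and C): 1 − (1 − 0.826132)(1 − 0.786628) = 0.962901
Series ([0.962901] and D): 0.962901 × 0.917044 = 0.8830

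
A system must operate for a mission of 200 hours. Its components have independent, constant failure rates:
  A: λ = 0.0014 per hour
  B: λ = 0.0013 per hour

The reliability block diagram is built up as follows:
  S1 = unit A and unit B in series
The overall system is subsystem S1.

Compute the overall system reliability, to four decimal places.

0.5827

R(A) = exp(−0.0014 × 200) = 0.755784
R(B) = exp(−0.0013 × 200) = 0.771052
Series (A and B): 0.755784 × 0.771052 = 0.5827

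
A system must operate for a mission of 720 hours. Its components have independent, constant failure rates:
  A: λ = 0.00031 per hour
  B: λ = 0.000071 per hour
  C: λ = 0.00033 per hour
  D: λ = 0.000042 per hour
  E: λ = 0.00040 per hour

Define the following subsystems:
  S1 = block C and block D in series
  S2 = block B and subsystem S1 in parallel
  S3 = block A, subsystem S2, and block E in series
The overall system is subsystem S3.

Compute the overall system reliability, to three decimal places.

0.593

R(A) = exp(−0.00031 × 720) = 0.79995
R(B) = exp(−0.000071 × 720) = 0.95016
R(C) = exp(−0.00033 × 720) = 0.78852
R(D) = exp(−0.000042 × 720) = 0.97021
R(E) = exp(−0.00040 × 720) = 0.74976
Series (C and D): 0.78852 × 0.97021 = 0.76503
Parallel (B and [0.76503]): 1 − (1 − 0.95016)(1 − 0.76503) = 0.98829
Series (A, [0.98829], and E): 0.79995 × 0.98829 × 0.74976 = 0.593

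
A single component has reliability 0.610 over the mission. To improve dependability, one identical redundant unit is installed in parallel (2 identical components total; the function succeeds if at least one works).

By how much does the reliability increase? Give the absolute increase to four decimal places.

R_before = 0.610
R_after = 1 − (1 − 0.610)^2 = 0.8479
ΔR = 0.8479 − 0.610 = 0.2379

0.2379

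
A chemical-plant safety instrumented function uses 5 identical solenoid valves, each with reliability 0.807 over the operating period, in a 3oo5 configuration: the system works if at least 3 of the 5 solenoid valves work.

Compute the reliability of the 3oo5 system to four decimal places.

0.9473

R = Σ_{i=3}^{5} C(5,i) p^i (1−p)^{5−i} with p = 0.807
C(5,3)·0.807^3·0.193^2 = 0.195765
C(5,4)·0.807^4·0.193^1 = 0.409281
C(5,5)·0.807^5·0.193^0 = 0.342269
Sum = 0.9473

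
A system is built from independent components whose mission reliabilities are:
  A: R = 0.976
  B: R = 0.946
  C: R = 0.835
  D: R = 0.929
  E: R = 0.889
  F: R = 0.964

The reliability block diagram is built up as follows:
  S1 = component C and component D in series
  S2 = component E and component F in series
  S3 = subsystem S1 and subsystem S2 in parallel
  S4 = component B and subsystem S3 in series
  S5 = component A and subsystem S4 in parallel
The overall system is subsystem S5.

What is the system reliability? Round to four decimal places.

0.9980

Series (C and D): 0.835000 × 0.929000 = 0.775715
Series (E and F): 0.889000 × 0.964000 = 0.856996
Parallel ([0.775715] and [0.856996]): 1 − (1 − 0.775715)(1 − 0.856996) = 0.967926
Series (B and [0.967926]): 0.946000 × 0.967926 = 0.915658
Parallel (A and [0.915658]): 1 − (1 − 0.976000)(1 − 0.915658) = 0.9980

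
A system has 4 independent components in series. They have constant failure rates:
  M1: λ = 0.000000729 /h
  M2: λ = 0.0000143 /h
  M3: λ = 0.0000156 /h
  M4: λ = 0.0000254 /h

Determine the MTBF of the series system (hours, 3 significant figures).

17800

Series of exponential components: λ_sys = Σ λ_i
λ_sys = 0.000000729 + 0.0000143 + 0.0000156 + 0.0000254 = 5.6029e-05 /h
MTBF = 1 / λ_sys = 17800 h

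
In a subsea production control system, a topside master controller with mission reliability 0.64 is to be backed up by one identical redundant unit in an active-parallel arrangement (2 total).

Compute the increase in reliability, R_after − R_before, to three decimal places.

R_before = 0.64
R_after = 1 − (1 − 0.64)^2 = 0.870
ΔR = 0.870 − 0.64 = 0.230

0.230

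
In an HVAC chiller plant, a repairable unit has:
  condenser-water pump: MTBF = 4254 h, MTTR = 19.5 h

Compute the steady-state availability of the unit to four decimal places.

A(condenser-water pump) = MTBF/(MTBF+MTTR) = 4254/(4254+19.5) = 0.9954

0.9954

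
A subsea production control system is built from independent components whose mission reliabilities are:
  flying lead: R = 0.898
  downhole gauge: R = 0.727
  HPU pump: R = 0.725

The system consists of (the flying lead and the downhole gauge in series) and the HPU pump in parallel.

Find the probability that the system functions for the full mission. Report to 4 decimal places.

Series (flying lead and downhole gauge): 0.898000 × 0.727000 = 0.652846
Parallel ([0.652846] and HPU pump): 1 − (1 − 0.652846)(1 − 0.725000) = 0.9045

0.9045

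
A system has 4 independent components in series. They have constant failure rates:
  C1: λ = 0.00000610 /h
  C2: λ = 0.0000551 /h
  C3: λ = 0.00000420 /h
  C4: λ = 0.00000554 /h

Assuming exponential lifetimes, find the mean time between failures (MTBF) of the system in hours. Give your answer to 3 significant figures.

Series of exponential components: λ_sys = Σ λ_i
λ_sys = 0.00000610 + 0.0000551 + 0.00000420 + 0.00000554 = 7.0940e-05 /h
MTBF = 1 / λ_sys = 14100 h

14100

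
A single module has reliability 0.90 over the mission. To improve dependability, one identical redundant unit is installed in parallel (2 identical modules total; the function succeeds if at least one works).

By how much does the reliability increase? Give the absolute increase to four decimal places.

R_before = 0.90
R_after = 1 − (1 − 0.90)^2 = 0.9900
ΔR = 0.9900 − 0.90 = 0.0900

0.0900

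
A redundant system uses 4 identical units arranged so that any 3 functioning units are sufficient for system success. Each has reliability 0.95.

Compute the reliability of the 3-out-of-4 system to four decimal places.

R = Σ_{i=3}^{4} C(4,i) p^i (1−p)^{4−i} with p = 0.95
C(4,3)·0.95^3·0.05^1 = 0.171475
C(4,4)·0.95^4·0.05^0 = 0.814506
Sum = 0.9860

0.9860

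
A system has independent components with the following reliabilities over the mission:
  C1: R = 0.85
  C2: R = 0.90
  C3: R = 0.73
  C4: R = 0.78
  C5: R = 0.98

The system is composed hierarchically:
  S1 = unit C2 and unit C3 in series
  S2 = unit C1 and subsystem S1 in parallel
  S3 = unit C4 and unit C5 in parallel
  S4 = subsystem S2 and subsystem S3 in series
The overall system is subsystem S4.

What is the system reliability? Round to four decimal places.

Series (C2 and C3): 0.900000 × 0.730000 = 0.657000
Parallel (C1 and [0.657000]): 1 − (1 − 0.850000)(1 − 0.657000) = 0.948550
Parallel (C4 and C5): 1 − (1 − 0.780000)(1 − 0.980000) = 0.995600
Series ([0.948550] and [0.995600]): 0.948550 × 0.995600 = 0.9444

0.9444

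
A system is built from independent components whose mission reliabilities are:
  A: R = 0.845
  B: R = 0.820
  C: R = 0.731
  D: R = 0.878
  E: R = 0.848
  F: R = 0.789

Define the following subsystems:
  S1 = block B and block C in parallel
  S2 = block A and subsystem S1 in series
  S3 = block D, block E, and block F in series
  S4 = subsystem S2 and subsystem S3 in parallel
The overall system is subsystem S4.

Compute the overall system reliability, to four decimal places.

0.9192

Parallel (B and C): 1 − (1 − 0.820000)(1 − 0.731000) = 0.951580
Series (A and [0.951580]): 0.845000 × 0.951580 = 0.804085
Series (D, E, and F): 0.878000 × 0.848000 × 0.789000 = 0.587445
Parallel ([0.804085] and [0.587445]): 1 − (1 − 0.804085)(1 − 0.587445) = 0.9192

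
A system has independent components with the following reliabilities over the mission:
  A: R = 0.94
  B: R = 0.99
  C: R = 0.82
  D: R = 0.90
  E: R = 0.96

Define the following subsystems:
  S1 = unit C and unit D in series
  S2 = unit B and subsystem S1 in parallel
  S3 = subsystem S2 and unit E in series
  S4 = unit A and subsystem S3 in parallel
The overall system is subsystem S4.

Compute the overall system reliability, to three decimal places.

Series (C and D): 0.82000 × 0.90000 = 0.73800
Parallel (B and [0.73800]): 1 − (1 − 0.99000)(1 − 0.73800) = 0.99738
Series ([0.99738] and E): 0.99738 × 0.96000 = 0.95748
Parallel (A and [0.95748]): 1 − (1 − 0.94000)(1 − 0.95748) = 0.997

0.997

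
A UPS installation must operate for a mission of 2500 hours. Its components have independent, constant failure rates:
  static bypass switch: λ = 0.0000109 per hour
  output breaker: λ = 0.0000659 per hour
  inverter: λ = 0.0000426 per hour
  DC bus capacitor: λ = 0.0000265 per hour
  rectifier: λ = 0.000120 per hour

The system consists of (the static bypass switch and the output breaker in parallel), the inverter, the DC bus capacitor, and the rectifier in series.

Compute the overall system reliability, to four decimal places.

0.6207

R(static bypass switch) = exp(−0.0000109 × 2500) = 0.973118
R(output breaker) = exp(−0.0000659 × 2500) = 0.848106
R(inverter) = exp(−0.0000426 × 2500) = 0.898975
R(DC bus capacitor) = exp(−0.0000265 × 2500) = 0.935897
R(rectifier) = exp(−0.000120 × 2500) = 0.740818
Parallel (static bypass switch and output breaker): 1 − (1 − 0.973118)(1 − 0.848106) = 0.995917
Series ([0.995917], inverter, DC bus capacitor, and rectifier): 0.995917 × 0.898975 × 0.935897 × 0.740818 = 0.6207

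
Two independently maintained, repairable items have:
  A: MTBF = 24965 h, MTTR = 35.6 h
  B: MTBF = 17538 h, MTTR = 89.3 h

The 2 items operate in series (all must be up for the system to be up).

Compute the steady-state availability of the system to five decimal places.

0.99352

A(A) = MTBF/(MTBF+MTTR) = 24965/(24965+35.6) = 0.998576
A(B) = MTBF/(MTBF+MTTR) = 17538/(17538+89.3) = 0.994934
Series availability: 0.998576 × 0.994934 = 0.99352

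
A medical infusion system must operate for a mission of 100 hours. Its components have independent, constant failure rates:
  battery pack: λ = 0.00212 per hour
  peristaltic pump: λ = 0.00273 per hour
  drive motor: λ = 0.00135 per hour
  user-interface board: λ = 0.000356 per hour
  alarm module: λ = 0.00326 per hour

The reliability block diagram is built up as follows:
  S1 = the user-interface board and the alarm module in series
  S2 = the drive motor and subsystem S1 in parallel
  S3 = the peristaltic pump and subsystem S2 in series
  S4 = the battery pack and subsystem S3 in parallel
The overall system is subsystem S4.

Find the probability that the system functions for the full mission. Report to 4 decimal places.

0.9488

R(battery pack) = exp(−0.00212 × 100) = 0.808965
R(peristaltic pump) = exp(−0.00273 × 100) = 0.761093
R(drive motor) = exp(−0.00135 × 100) = 0.873716
R(user-interface board) = exp(−0.000356 × 100) = 0.965026
R(alarm module) = exp(−0.00326 × 100) = 0.721805
Series (user-interface board and alarm module): 0.965026 × 0.721805 = 0.696561
Parallel (drive motor and [0.696561]): 1 − (1 − 0.873716)(1 − 0.696561) = 0.961681
Series (peristaltic pump and [0.961681]): 0.761093 × 0.961681 = 0.731929
Parallel (battery pack and [0.731929]): 1 − (1 − 0.808965)(1 − 0.731929) = 0.9488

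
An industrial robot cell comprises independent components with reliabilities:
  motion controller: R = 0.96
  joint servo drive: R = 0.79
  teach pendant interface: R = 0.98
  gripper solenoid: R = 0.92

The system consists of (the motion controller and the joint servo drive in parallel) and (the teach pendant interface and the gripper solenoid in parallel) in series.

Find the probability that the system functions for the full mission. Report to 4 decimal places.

Parallel (motion controller and joint servo drive): 1 − (1 − 0.960000)(1 − 0.790000) = 0.991600
Parallel (teach pendant interface and gripper solenoid): 1 − (1 − 0.980000)(1 − 0.920000) = 0.998400
Series ([0.991600] and [0.998400]): 0.991600 × 0.998400 = 0.9900

0.9900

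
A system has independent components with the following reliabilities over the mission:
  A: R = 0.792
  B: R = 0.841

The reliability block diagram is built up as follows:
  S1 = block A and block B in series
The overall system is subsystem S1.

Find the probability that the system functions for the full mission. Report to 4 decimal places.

0.6661

Series (A and B): 0.792000 × 0.841000 = 0.6661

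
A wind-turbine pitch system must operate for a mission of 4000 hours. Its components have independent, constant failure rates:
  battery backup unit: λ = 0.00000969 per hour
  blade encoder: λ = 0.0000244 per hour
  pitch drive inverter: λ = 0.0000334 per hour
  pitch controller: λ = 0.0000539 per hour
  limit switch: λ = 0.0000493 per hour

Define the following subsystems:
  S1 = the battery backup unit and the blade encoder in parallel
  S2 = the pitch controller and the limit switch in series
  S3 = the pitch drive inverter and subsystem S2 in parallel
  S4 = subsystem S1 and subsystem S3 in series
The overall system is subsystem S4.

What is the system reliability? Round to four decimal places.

0.9543

R(battery backup unit) = exp(−0.00000969 × 4000) = 0.961982
R(blade encoder) = exp(−0.0000244 × 4000) = 0.907012
R(pitch drive inverter) = exp(−0.0000334 × 4000) = 0.874940
R(pitch controller) = exp(−0.0000539 × 4000) = 0.806058
R(limit switch) = exp(−0.0000493 × 4000) = 0.821026
Parallel (battery backup unit and blade encoder): 1 − (1 − 0.961982)(1 − 0.907012) = 0.996465
Series (pitch controller and limit switch): 0.806058 × 0.821026 = 0.661795
Parallel (pitch drive inverter and [0.661795]): 1 − (1 − 0.874940)(1 − 0.661795) = 0.957704
Series ([0.996465] and [0.957704]): 0.996465 × 0.957704 = 0.9543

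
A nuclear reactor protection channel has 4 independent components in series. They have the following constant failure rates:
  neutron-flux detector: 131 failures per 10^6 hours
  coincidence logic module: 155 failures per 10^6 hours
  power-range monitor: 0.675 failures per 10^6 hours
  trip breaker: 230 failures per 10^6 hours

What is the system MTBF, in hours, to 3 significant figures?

1940

Series of exponential components: λ_sys = Σ λ_i
λ_sys = 0.000131 + 0.000155 + 0.000000675 + 0.000230 = 5.1667e-04 /h
MTBF = 1 / λ_sys = 1940 h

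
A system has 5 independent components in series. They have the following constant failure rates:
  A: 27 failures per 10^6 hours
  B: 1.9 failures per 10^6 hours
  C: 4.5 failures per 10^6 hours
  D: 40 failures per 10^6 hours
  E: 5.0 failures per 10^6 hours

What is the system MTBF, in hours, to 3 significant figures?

12800

Series of exponential components: λ_sys = Σ λ_i
λ_sys = 0.000027 + 0.0000019 + 0.0000045 + 0.000040 + 0.0000050 = 7.8400e-05 /h
MTBF = 1 / λ_sys = 12800 h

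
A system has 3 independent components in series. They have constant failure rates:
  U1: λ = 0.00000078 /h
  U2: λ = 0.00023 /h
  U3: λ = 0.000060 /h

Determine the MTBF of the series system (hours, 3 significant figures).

3440

Series of exponential components: λ_sys = Σ λ_i
λ_sys = 0.00000078 + 0.00023 + 0.000060 = 2.9078e-04 /h
MTBF = 1 / λ_sys = 3440 h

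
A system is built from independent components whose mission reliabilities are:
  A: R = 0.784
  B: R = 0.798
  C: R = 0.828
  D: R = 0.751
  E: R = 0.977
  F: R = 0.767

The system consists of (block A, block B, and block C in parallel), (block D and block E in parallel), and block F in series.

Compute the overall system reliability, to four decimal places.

0.7569

Parallel (A, B, and C): 1 − (1 − 0.784000)(1 − 0.798000)(1 − 0.828000) = 0.992495
Parallel (D and E): 1 − (1 − 0.751000)(1 − 0.977000) = 0.994273
Series ([0.992495], [0.994273], and F): 0.992495 × 0.994273 × 0.767000 = 0.7569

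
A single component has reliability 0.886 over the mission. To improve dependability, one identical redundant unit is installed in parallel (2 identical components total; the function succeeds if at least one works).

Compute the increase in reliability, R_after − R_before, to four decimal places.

0.1010

R_before = 0.886
R_after = 1 − (1 − 0.886)^2 = 0.9870
ΔR = 0.9870 − 0.886 = 0.1010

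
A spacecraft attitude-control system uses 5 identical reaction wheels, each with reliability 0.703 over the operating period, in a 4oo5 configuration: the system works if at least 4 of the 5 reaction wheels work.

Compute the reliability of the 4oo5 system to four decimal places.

R = Σ_{i=4}^{5} C(5,i) p^i (1−p)^{5−i} with p = 0.703
C(5,4)·0.703^4·0.297^1 = 0.362700
C(5,5)·0.703^5·0.297^0 = 0.171703
Sum = 0.5344

0.5344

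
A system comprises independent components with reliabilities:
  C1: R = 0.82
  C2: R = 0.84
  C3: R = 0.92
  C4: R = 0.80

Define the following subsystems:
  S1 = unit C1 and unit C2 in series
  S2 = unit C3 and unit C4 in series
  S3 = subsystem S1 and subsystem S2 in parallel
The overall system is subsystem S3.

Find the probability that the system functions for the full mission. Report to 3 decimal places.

0.918

Series (C1 and C2): 0.82000 × 0.84000 = 0.68880
Series (C3 and C4): 0.92000 × 0.80000 = 0.73600
Parallel ([0.68880] and [0.73600]): 1 − (1 − 0.68880)(1 − 0.73600) = 0.918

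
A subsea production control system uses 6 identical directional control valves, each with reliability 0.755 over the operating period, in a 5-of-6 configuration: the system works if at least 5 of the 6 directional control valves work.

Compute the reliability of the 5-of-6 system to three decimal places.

R = Σ_{i=5}^{6} C(6,i) p^i (1−p)^{6−i} with p = 0.755
C(6,5)·0.755^5·0.245^1 = 0.36062
C(6,6)·0.755^6·0.245^0 = 0.18522
Sum = 0.546

0.546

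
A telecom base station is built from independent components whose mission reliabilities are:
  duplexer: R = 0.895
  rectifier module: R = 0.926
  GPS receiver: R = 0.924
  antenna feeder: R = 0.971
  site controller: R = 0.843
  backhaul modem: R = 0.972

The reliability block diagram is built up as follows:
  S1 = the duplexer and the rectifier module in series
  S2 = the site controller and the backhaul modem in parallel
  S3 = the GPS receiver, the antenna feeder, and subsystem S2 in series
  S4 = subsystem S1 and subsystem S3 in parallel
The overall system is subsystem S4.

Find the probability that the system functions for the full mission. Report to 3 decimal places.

0.982

Series (duplexer and rectifier module): 0.89500 × 0.92600 = 0.82877
Parallel (site controller and backhaul modem): 1 − (1 − 0.84300)(1 − 0.97200) = 0.99560
Series (GPS receiver, antenna feeder, and [0.99560]): 0.92400 × 0.97100 × 0.99560 = 0.89326
Parallel ([0.82877] and [0.89326]): 1 − (1 − 0.82877)(1 − 0.89326) = 0.982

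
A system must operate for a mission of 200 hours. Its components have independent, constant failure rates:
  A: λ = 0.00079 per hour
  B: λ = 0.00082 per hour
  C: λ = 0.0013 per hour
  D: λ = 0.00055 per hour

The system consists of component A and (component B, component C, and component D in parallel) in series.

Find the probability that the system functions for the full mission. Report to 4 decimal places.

0.8508

R(A) = exp(−0.00079 × 200) = 0.853850
R(B) = exp(−0.00082 × 200) = 0.848742
R(C) = exp(−0.0013 × 200) = 0.771052
R(D) = exp(−0.00055 × 200) = 0.895834
Parallel (B, C, and D): 1 − (1 − 0.848742)(1 − 0.771052)(1 − 0.895834) = 0.996393
Series (A and [0.996393]): 0.853850 × 0.996393 = 0.8508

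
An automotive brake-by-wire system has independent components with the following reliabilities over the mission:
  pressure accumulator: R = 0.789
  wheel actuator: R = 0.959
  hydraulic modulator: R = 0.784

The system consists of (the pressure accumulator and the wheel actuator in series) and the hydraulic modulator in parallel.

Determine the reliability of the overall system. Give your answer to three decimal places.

0.947

Series (pressure accumulator and wheel actuator): 0.78900 × 0.95900 = 0.75665
Parallel ([0.75665] and hydraulic modulator): 1 − (1 − 0.75665)(1 − 0.78400) = 0.947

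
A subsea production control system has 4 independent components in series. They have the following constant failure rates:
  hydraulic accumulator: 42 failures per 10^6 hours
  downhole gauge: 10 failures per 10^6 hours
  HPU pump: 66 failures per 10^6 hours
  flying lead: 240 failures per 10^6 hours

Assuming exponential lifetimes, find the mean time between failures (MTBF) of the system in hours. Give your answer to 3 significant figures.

Series of exponential components: λ_sys = Σ λ_i
λ_sys = 0.000042 + 0.000010 + 0.000066 + 0.00024 = 3.5800e-04 /h
MTBF = 1 / λ_sys = 2790 h

2790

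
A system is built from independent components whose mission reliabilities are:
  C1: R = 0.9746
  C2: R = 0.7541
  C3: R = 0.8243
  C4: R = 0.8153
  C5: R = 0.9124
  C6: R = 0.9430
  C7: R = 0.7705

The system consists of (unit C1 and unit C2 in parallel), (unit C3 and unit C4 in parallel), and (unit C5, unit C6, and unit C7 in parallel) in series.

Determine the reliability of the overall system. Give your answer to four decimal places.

Parallel (C1 and C2): 1 − (1 − 0.974600)(1 − 0.754100) = 0.993754
Parallel (C3 and C4): 1 − (1 − 0.824300)(1 − 0.815300) = 0.967548
Parallel (C5, C6, and C7): 1 − (1 − 0.912400)(1 − 0.943000)(1 − 0.770500) = 0.998854
Series ([0.993754], [0.967548], and [0.998854]): 0.993754 × 0.967548 × 0.998854 = 0.9604

0.9604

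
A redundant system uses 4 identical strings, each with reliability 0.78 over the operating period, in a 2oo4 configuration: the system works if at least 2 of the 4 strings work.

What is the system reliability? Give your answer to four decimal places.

R = Σ_{i=2}^{4} C(4,i) p^i (1−p)^{4−i} with p = 0.78
C(4,2)·0.78^2·0.22^2 = 0.176679
C(4,3)·0.78^3·0.22^1 = 0.417606
C(4,4)·0.78^4·0.22^0 = 0.370151
Sum = 0.9644

0.9644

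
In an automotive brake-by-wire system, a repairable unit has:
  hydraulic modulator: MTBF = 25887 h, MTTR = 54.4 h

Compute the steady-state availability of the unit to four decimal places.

0.9979

A(hydraulic modulator) = MTBF/(MTBF+MTTR) = 25887/(25887+54.4) = 0.9979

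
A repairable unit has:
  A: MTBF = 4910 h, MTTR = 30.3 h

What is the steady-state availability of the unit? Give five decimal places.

A(A) = MTBF/(MTBF+MTTR) = 4910/(4910+30.3) = 0.99387

0.99387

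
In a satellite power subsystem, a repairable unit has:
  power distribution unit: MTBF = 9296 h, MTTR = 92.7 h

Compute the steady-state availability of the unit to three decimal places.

A(power distribution unit) = MTBF/(MTBF+MTTR) = 9296/(9296+92.7) = 0.990

0.990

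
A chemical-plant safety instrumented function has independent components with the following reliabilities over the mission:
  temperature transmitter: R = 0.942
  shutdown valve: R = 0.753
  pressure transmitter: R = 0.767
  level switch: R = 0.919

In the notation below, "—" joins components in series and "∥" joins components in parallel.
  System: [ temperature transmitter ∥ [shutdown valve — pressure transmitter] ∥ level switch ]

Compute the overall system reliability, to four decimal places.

Series (shutdown valve and pressure transmitter): 0.753000 × 0.767000 = 0.577551
Parallel (temperature transmitter, [0.577551], and level switch): 1 − (1 − 0.942000)(1 − 0.577551)(1 − 0.919000) = 0.9980

0.9980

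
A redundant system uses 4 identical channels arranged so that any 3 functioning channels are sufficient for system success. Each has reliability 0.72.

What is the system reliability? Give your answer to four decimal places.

R = Σ_{i=3}^{4} C(4,i) p^i (1−p)^{4−i} with p = 0.72
C(4,3)·0.72^3·0.28^1 = 0.418038
C(4,4)·0.72^4·0.28^0 = 0.268739
Sum = 0.6868

0.6868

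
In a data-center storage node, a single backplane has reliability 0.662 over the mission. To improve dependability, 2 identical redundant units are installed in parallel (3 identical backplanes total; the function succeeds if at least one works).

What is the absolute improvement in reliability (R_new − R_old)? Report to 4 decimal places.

0.2994

R_before = 0.662
R_after = 1 − (1 − 0.662)^3 = 0.9614
ΔR = 0.9614 − 0.662 = 0.2994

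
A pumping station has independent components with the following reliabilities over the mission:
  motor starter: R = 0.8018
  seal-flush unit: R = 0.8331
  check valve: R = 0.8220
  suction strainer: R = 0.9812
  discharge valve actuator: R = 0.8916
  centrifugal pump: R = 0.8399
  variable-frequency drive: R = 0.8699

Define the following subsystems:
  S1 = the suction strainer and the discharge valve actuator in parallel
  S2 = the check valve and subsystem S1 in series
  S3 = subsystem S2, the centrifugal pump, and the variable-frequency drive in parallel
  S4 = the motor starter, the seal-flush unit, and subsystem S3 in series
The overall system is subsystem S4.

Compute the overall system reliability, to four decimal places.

Parallel (suction strainer and discharge valve actuator): 1 − (1 − 0.981200)(1 − 0.891600) = 0.997962
Series (check valve and [0.997962]): 0.822000 × 0.997962 = 0.820325
Parallel ([0.820325], centrifugal pump, and variable-frequency drive): 1 − (1 − 0.820325)(1 − 0.839900)(1 − 0.869900) = 0.996258
Series (motor starter, seal-flush unit, and [0.996258]): 0.801800 × 0.833100 × 0.996258 = 0.6655

0.6655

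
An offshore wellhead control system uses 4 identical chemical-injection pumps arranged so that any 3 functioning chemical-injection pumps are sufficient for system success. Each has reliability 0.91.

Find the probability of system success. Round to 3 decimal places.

0.957

R = Σ_{i=3}^{4} C(4,i) p^i (1−p)^{4−i} with p = 0.91
C(4,3)·0.91^3·0.09^1 = 0.27129
C(4,4)·0.91^4·0.09^0 = 0.68575
Sum = 0.957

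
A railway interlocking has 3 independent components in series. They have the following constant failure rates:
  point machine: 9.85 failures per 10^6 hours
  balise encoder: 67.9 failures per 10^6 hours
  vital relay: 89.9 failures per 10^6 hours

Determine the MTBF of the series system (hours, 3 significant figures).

Series of exponential components: λ_sys = Σ λ_i
λ_sys = 0.00000985 + 0.0000679 + 0.0000899 = 1.6765e-04 /h
MTBF = 1 / λ_sys = 5960 h

5960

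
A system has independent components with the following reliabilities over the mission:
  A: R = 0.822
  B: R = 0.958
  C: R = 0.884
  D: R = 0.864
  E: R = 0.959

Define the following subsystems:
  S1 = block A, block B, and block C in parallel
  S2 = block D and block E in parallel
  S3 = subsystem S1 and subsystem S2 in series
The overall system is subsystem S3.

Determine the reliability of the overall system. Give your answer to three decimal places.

0.994

Parallel (A, B, and C): 1 − (1 − 0.82200)(1 − 0.95800)(1 − 0.88400) = 0.99913
Parallel (D and E): 1 − (1 − 0.86400)(1 − 0.95900) = 0.99442
Series ([0.99913] and [0.99442]): 0.99913 × 0.99442 = 0.994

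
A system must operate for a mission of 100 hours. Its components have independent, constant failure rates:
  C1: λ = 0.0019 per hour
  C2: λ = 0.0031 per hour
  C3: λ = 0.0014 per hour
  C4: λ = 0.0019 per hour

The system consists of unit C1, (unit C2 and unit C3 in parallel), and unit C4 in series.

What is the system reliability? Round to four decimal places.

R(C1) = exp(−0.0019 × 100) = 0.826959
R(C2) = exp(−0.0031 × 100) = 0.733447
R(C3) = exp(−0.0014 × 100) = 0.869358
R(C4) = exp(−0.0019 × 100) = 0.826959
Parallel (C2 and C3): 1 − (1 − 0.733447)(1 − 0.869358) = 0.965177
Series (C1, [0.965177], and C4): 0.826959 × 0.965177 × 0.826959 = 0.6600

0.6600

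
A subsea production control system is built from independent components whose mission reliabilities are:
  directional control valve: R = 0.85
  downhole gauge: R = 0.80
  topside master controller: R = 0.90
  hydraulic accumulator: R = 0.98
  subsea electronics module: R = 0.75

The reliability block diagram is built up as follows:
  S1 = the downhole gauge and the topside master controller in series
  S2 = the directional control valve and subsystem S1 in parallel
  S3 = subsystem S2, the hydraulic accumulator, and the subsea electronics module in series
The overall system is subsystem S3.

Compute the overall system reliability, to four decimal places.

0.7041

Series (downhole gauge and topside master controller): 0.800000 × 0.900000 = 0.720000
Parallel (directional control valve and [0.720000]): 1 − (1 − 0.850000)(1 − 0.720000) = 0.958000
Series ([0.958000], hydraulic accumulator, and subsea electronics module): 0.958000 × 0.980000 × 0.750000 = 0.7041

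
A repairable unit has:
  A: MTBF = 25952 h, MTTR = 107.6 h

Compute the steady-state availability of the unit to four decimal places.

0.9959

A(A) = MTBF/(MTBF+MTTR) = 25952/(25952+107.6) = 0.9959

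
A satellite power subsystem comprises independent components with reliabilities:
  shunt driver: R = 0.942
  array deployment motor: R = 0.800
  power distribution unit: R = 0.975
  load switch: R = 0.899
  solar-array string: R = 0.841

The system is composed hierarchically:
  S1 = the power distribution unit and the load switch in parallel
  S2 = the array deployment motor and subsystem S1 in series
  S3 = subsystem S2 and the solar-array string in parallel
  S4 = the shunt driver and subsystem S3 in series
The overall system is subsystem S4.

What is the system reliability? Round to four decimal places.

Parallel (power distribution unit and load switch): 1 − (1 − 0.975000)(1 − 0.899000) = 0.997475
Series (array deployment motor and [0.997475]): 0.800000 × 0.997475 = 0.797980
Parallel ([0.797980] and solar-array string): 1 − (1 − 0.797980)(1 − 0.841000) = 0.967879
Series (shunt driver and [0.967879]): 0.942000 × 0.967879 = 0.9117

0.9117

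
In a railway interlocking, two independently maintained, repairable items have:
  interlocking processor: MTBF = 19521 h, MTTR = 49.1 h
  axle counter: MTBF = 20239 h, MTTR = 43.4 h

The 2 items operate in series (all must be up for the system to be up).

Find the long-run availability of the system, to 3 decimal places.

0.995

A(interlocking processor) = MTBF/(MTBF+MTTR) = 19521/(19521+49.1) = 0.997491
A(axle counter) = MTBF/(MTBF+MTTR) = 20239/(20239+43.4) = 0.997860
Series availability: 0.997491 × 0.997860 = 0.995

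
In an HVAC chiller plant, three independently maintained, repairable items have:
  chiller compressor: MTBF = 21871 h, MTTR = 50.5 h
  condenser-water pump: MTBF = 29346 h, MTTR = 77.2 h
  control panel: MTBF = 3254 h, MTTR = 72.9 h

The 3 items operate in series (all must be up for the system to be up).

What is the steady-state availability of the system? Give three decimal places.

A(chiller compressor) = MTBF/(MTBF+MTTR) = 21871/(21871+50.5) = 0.997696
A(condenser-water pump) = MTBF/(MTBF+MTTR) = 29346/(29346+77.2) = 0.997376
A(control panel) = MTBF/(MTBF+MTTR) = 3254/(3254+72.9) = 0.978088
Series availability: 0.997696 × 0.997376 × 0.978088 = 0.973

0.973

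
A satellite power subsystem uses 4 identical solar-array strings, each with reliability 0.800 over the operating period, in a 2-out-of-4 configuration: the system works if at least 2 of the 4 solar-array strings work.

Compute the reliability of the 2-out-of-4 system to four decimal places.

0.9728

R = Σ_{i=2}^{4} C(4,i) p^i (1−p)^{4−i} with p = 0.800
C(4,2)·0.800^2·0.200^2 = 0.153600
C(4,3)·0.800^3·0.200^1 = 0.409600
C(4,4)·0.800^4·0.200^0 = 0.409600
Sum = 0.9728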